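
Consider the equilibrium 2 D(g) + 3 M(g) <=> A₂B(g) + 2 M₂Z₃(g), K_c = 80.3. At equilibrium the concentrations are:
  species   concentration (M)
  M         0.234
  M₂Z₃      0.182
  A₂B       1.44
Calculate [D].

At equilibrium, K_c = [A₂B]·[M₂Z₃]² / ([D]²·[M]³) = 80.3.
(1.44)·(0.182)² / (([D])²·(0.234)³) = 80.3
[D]² = 0.0464 ⇒ [D] = 0.215 M

[D] = 0.215 M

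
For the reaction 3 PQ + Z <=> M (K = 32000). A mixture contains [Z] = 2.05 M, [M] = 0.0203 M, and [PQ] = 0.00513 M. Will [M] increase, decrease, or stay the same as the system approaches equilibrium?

Q = [M] / ([PQ]³·[Z]) = (0.0203) / ((0.00513)³·(2.05)) = 73300
Q = 73300 > K = 32000: net reverse reaction.
M is a product, so it decreases.

decrease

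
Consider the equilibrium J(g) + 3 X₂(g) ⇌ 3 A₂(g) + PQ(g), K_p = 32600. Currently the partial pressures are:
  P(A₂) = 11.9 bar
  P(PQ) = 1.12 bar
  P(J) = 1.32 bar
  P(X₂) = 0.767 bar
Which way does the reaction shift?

toward products

Q_p = P(A₂)³·P(PQ) / (P(J)·P(X₂)³) = (11.9)³·(1.12) / ((1.32)·(0.767)³) = 3170
Q_p = 3170 < K_p = 32600, so the forward reaction proceeds.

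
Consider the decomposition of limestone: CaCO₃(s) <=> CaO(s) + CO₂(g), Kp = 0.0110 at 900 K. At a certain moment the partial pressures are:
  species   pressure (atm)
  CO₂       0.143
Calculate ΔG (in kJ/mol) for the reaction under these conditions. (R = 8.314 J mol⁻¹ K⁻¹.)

(CaCO₃, CaO are pure solids — omitted from Qp.)
Qp = P(CO₂) = 0.143
ΔG = RT ln(Qp/Kp) = (8.314 J mol⁻¹ K⁻¹)(900 K) × ln(0.143/0.0110)
   = (7.483 kJ/mol)(2.565) = 19.2 kJ/mol
ΔG > 0, so the forward reaction is non-spontaneous (proceeds in reverse).

ΔG = 19.2 kJ/mol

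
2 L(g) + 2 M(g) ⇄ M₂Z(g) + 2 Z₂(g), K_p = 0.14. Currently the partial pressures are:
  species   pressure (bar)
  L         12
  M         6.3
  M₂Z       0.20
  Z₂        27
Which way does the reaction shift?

Q_p = P(M₂Z)·P(Z₂)² / (P(L)²·P(M)²) = (0.20)·(27)² / ((12)²·(6.3)²) = 0.026
Q_p = 0.026 < K_p = 0.14, so the forward reaction proceeds.

to the right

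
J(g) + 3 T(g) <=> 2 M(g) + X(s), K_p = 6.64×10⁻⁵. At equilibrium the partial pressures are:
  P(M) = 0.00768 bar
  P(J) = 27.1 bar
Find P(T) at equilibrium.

(X is a pure solid — omitted from K_p.)
At equilibrium, K_p = P(M)² / (P(J)·P(T)³) = 6.64×10⁻⁵.
(0.00768)² / ((27.1)·(P(T))³) = 6.64×10⁻⁵
P(T)³ = 0.0328 ⇒ P(T) = 0.320 bar

P(T) = 0.320 bar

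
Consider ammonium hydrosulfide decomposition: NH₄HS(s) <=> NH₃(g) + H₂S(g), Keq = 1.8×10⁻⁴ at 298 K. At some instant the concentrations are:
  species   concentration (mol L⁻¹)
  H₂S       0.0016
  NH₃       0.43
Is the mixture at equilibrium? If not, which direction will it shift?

no; Q > K, reaction proceeds in reverse

(NH₄HS is a pure solid — omitted from Q.)
Q = [NH₃]·[H₂S] = (0.43)·(0.0016) = 6.9×10⁻⁴
Q = 6.9×10⁻⁴ > Keq = 1.8×10⁻⁴: net reverse reaction.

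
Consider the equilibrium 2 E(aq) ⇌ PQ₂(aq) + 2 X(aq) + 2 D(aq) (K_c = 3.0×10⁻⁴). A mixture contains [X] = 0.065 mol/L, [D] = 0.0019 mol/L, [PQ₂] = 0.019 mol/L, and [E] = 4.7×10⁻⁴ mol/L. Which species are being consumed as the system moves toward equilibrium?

Q_c = [PQ₂]·[X]²·[D]² / [E]² = (0.019)·(0.065)²·(0.0019)² / (4.7×10⁻⁴)² = 0.0013
Q_c = 0.0013 > K_c = 3.0×10⁻⁴: net reverse reaction.

PQ₂, X, D (products)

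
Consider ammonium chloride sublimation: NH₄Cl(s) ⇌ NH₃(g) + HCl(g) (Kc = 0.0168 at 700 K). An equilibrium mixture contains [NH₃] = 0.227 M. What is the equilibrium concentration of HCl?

(NH₄Cl is a pure solid — omitted from Kc.)
At equilibrium, Kc = [NH₃]·[HCl] = 0.0168.
(0.227)·([HCl]) = 0.0168
[HCl] = 0.0740 M

[HCl] = 0.0740 M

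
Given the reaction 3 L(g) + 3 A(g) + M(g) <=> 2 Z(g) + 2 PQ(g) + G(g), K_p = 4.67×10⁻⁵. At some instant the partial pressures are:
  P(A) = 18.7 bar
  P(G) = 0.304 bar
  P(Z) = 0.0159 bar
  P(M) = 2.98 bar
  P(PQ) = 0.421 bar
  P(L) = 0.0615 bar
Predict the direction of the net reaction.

forward (toward products)

Q_p = P(Z)²·P(PQ)²·P(G) / (P(L)³·P(A)³·P(M)) = (0.0159)²·(0.421)²·(0.304) / ((0.0615)³·(18.7)³·(2.98)) = 3.01×10⁻⁶
Q_p = 3.01×10⁻⁶ < K_p = 4.67×10⁻⁵, so the forward reaction proceeds.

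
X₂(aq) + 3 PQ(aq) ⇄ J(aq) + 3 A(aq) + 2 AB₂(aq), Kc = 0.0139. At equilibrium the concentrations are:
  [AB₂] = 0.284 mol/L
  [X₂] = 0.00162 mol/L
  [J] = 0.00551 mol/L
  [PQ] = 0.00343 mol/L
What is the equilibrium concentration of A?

At equilibrium, Kc = [J]·[A]³·[AB₂]² / ([X₂]·[PQ]³) = 0.0139.
(0.00551)·([A])³·(0.284)² / ((0.00162)·(0.00343)³) = 0.0139
[A]³ = 2.04×10⁻⁹ ⇒ [A] = 0.00127 mol/L

[A] = 0.00127 mol/L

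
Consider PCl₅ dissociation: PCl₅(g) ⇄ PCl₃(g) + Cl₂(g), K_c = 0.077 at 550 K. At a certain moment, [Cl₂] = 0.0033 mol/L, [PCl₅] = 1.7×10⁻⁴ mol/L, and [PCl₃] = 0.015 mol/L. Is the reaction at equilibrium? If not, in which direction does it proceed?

in the reverse direction

Q_c = [PCl₃]·[Cl₂] / [PCl₅] = (0.015)·(0.0033) / (1.7×10⁻⁴) = 0.29
Q_c = 0.29 > K_c = 0.077, so the reverse reaction proceeds.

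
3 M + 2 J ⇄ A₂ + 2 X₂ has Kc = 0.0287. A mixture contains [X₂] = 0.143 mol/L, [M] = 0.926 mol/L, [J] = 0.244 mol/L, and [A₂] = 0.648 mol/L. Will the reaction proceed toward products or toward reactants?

to the left

Qc = [A₂]·[X₂]² / ([M]³·[J]²) = (0.648)·(0.143)² / ((0.926)³·(0.244)²) = 0.280
Qc = 0.280 > Kc = 0.0287, so the reverse reaction proceeds.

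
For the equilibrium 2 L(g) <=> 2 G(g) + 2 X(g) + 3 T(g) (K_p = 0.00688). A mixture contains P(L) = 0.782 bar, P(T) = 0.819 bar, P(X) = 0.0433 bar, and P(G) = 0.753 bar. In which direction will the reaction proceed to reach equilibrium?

in the forward direction

Q_p = P(G)²·P(X)²·P(T)³ / P(L)² = (0.753)²·(0.0433)²·(0.819)³ / (0.782)² = 9.55×10⁻⁴
Q_p = 9.55×10⁻⁴ < K_p = 0.00688, so the forward reaction proceeds.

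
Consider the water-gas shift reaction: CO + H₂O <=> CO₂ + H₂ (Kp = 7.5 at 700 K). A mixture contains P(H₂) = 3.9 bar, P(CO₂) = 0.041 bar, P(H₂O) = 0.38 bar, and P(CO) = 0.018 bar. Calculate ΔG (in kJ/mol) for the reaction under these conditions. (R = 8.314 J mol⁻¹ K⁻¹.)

Qp = P(CO₂)·P(H₂) / (P(CO)·P(H₂O)) = (0.041)·(3.9) / ((0.018)·(0.38)) = 23.4
ΔG = RT ln(Qp/Kp) = (8.314 J mol⁻¹ K⁻¹)(700 K) × ln(23.4/7.5)
   = (5.820 kJ/mol)(1.138) = 6.62 kJ/mol
ΔG > 0, so the forward reaction is non-spontaneous (proceeds in reverse).

ΔG = 6.62 kJ/mol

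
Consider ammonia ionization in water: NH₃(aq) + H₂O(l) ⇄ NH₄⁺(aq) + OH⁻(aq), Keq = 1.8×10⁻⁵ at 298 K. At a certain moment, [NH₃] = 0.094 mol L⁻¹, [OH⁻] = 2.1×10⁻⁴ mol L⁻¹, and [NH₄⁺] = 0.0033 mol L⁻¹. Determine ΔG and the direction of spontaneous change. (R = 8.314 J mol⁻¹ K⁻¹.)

(H₂O is a pure liquid — omitted from Q.)
Q = [NH₄⁺]·[OH⁻] / [NH₃] = (0.0033)·(2.1×10⁻⁴) / (0.094) = 7.37×10⁻⁶
ΔG = RT ln(Q/Keq) = (8.314 J mol⁻¹ K⁻¹)(298 K) × ln(7.37×10⁻⁶/1.8×10⁻⁵)
   = (2.478 kJ/mol)(-0.8930) = -2.21 kJ/mol
ΔG < 0, so the forward reaction is spontaneous (proceeds forward).

ΔG = -2.21 kJ/mol; the forward reaction is spontaneous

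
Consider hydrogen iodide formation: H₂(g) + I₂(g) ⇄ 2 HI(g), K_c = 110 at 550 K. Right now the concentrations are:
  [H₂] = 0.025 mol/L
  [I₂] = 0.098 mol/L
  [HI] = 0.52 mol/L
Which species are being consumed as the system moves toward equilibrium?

none (at equilibrium)

Q_c = [HI]² / ([H₂]·[I₂]) = (0.52)² / ((0.025)·(0.098)) = 110
Q_c = 110 = K_c; the system is at equilibrium.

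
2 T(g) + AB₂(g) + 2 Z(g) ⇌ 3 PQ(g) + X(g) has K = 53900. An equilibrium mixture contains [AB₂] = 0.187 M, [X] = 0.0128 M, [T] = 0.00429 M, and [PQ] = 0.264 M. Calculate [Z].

At equilibrium, K = [PQ]³·[X] / ([T]²·[AB₂]·[Z]²) = 53900.
(0.264)³·(0.0128) / ((0.00429)²·(0.187)·([Z])²) = 53900
[Z]² = 0.00127 ⇒ [Z] = 0.0356 M

[Z] = 0.0356 M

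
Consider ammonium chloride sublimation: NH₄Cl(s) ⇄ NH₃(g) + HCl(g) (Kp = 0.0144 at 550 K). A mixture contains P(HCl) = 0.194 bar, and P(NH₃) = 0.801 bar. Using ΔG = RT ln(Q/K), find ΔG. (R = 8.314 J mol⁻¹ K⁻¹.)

ΔG = 10.9 kJ/mol

(NH₄Cl is a pure solid — omitted from Qp.)
Qp = P(NH₃)·P(HCl) = (0.801)·(0.194) = 0.155
ΔG = RT ln(Qp/Kp) = (8.314 J mol⁻¹ K⁻¹)(550 K) × ln(0.155/0.0144)
   = (4.573 kJ/mol)(2.376) = 10.9 kJ/mol
ΔG > 0, so the forward reaction is non-spontaneous (proceeds in reverse).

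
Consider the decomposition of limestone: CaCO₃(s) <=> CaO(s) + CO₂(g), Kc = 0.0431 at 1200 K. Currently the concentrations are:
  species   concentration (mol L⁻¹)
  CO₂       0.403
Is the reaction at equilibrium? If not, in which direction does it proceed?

(CaCO₃, CaO are pure solids — omitted from Qc.)
Qc = [CO₂] = 0.403
Qc = 0.403 > Kc = 0.0431, so the reverse reaction proceeds.

in the reverse direction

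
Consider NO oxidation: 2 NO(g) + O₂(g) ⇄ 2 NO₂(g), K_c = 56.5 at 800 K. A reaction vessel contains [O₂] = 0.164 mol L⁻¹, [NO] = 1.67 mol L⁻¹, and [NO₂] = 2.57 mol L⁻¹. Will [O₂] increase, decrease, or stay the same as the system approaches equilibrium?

decrease

Q_c = [NO₂]² / ([NO]²·[O₂]) = (2.57)² / ((1.67)²·(0.164)) = 14.4
Q_c = 14.4 < K_c = 56.5: net forward reaction.
O₂ is a reactant, so it decreases.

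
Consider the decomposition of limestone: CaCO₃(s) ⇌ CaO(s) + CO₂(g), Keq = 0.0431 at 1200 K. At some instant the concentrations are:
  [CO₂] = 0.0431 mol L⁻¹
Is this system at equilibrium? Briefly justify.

(CaCO₃, CaO are pure solids — omitted from Q.)
Q = [CO₂] = 0.0431
Q = 0.0431 = Keq; the system is at equilibrium.

yes, at equilibrium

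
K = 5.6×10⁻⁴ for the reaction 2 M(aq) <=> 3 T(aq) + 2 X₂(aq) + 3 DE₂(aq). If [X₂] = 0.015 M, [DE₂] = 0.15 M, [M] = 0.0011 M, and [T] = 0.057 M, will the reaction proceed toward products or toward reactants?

Q = [T]³·[X₂]²·[DE₂]³ / [M]² = (0.057)³·(0.015)²·(0.15)³ / (0.0011)² = 1.2×10⁻⁴
Q = 1.2×10⁻⁴ < K = 5.6×10⁻⁴, so the forward reaction proceeds.

forward (toward products)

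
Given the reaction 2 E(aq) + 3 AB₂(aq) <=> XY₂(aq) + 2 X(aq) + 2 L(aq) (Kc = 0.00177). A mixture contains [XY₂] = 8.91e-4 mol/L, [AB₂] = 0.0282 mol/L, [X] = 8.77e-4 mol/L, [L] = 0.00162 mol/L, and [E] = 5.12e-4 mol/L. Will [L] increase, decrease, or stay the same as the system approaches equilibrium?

increase

Qc = [XY₂]·[X]²·[L]² / ([E]²·[AB₂]³) = (8.91e-4)·(8.77e-4)²·(0.00162)² / ((5.12e-4)²·(0.0282)³) = 3.06e-4
Qc = 3.06e-4 < Kc = 0.00177: net forward reaction.
L is a product, so it increases.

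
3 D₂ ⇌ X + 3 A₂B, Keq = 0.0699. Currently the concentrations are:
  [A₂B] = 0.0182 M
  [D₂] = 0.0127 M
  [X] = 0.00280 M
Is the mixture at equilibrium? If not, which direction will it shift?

no; Q < K, reaction proceeds forward

Q = [X]·[A₂B]³ / [D₂]³ = (0.00280)·(0.0182)³ / (0.0127)³ = 0.00824
Q = 0.00824 < Keq = 0.0699: net forward reaction.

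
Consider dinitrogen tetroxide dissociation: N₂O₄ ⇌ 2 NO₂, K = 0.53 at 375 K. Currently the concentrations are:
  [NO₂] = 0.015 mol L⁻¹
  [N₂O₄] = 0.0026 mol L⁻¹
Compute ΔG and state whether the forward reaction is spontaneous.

Q = [NO₂]² / [N₂O₄] = (0.015)² / (0.0026) = 0.0865
ΔG = RT ln(Q/K) = (8.314 J mol⁻¹ K⁻¹)(375 K) × ln(0.0865/0.53)
   = (3.118 kJ/mol)(-1.813) = -5.65 kJ/mol
ΔG < 0, so the forward reaction is spontaneous (proceeds forward).

ΔG = -5.65 kJ/mol; the forward reaction is spontaneous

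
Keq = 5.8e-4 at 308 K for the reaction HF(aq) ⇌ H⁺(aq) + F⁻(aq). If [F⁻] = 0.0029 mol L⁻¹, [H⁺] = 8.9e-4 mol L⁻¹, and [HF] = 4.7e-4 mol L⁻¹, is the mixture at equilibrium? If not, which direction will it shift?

no; Q > K, reaction proceeds in reverse

Q = [H⁺]·[F⁻] / [HF] = (8.9e-4)·(0.0029) / (4.7e-4) = 0.0055
Q = 0.0055 > Keq = 5.8e-4: net reverse reaction.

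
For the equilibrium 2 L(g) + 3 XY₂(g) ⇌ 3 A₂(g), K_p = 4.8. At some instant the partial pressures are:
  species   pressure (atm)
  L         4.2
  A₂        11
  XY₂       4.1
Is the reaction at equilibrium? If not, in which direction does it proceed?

Q_p = P(A₂)³ / (P(L)²·P(XY₂)³) = (11)³ / ((4.2)²·(4.1)³) = 1.1
Q_p = 1.1 < K_p = 4.8, so the forward reaction proceeds.

toward products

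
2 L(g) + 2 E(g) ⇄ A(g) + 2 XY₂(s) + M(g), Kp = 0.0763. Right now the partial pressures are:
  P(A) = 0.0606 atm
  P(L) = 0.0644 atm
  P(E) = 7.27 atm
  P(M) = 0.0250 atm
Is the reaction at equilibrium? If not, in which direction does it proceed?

(XY₂ is a pure solid — omitted from Qp.)
Qp = P(A)·P(M) / (P(L)²·P(E)²) = (0.0606)·(0.0250) / ((0.0644)²·(7.27)²) = 0.00691
Qp = 0.00691 < Kp = 0.0763, so the forward reaction proceeds.

toward products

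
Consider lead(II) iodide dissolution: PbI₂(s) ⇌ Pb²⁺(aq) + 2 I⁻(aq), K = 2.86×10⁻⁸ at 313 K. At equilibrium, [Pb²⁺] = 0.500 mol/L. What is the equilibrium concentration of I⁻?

[I⁻] = 2.39×10⁻⁴ mol/L

(PbI₂ is a pure solid — omitted from K.)
At equilibrium, K = [Pb²⁺]·[I⁻]² = 2.86×10⁻⁸.
(0.500)·([I⁻])² = 2.86×10⁻⁸
[I⁻]² = 5.72×10⁻⁸ ⇒ [I⁻] = 2.39×10⁻⁴ mol/L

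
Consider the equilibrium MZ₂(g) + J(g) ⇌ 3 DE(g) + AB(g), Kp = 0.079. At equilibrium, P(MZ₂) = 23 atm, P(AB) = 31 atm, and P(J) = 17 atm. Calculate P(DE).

At equilibrium, Kp = P(DE)³·P(AB) / (P(MZ₂)·P(J)) = 0.079.
(P(DE))³·(31) / ((23)·(17)) = 0.079
P(DE)³ = 0.996 ⇒ P(DE) = 1.0 atm

P(DE) = 1.0 atm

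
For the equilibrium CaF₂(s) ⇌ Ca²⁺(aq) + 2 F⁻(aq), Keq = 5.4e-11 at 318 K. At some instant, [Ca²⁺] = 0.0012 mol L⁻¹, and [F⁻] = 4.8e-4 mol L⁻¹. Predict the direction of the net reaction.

reverse (toward reactants)

(CaF₂ is a pure solid — omitted from Q.)
Q = [Ca²⁺]·[F⁻]² = (0.0012)·(4.8e-4)² = 2.8e-10
Q = 2.8e-10 > Keq = 5.4e-11, so the reverse reaction proceeds.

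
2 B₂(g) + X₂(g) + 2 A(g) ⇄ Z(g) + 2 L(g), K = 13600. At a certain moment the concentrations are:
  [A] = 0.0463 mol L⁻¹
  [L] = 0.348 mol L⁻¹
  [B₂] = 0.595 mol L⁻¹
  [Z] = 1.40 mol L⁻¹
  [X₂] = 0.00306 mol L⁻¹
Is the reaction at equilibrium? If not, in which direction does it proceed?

Q = [Z]·[L]² / ([B₂]²·[X₂]·[A]²) = (1.40)·(0.348)² / ((0.595)²·(0.00306)·(0.0463)²) = 73000
Q = 73000 > K = 13600, so the reverse reaction proceeds.

toward reactants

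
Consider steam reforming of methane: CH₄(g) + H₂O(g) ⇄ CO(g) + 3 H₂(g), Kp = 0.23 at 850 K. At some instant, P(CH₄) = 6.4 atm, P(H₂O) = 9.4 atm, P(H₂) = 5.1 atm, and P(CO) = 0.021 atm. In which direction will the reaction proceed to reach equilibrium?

Qp = P(CO)·P(H₂)³ / (P(CH₄)·P(H₂O)) = (0.021)·(5.1)³ / ((6.4)·(9.4)) = 0.046
Qp = 0.046 < Kp = 0.23, so the forward reaction proceeds.

to the right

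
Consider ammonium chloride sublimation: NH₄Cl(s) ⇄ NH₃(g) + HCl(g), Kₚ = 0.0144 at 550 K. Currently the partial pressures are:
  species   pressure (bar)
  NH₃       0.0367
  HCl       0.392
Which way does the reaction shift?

no net change (already at equilibrium)

(NH₄Cl is a pure solid — omitted from Qₚ.)
Qₚ = P(NH₃)·P(HCl) = (0.0367)·(0.392) = 0.0144
Qₚ = 0.0144 = Kₚ, so the system is already at equilibrium.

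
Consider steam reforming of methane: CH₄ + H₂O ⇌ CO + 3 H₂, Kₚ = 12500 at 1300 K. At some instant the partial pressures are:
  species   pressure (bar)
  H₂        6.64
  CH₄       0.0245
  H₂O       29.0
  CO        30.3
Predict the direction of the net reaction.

neither direction; the system is at equilibrium

Qₚ = P(CO)·P(H₂)³ / (P(CH₄)·P(H₂O)) = (30.3)·(6.64)³ / ((0.0245)·(29.0)) = 12500
Qₚ = 12500 = Kₚ, so the system is already at equilibrium.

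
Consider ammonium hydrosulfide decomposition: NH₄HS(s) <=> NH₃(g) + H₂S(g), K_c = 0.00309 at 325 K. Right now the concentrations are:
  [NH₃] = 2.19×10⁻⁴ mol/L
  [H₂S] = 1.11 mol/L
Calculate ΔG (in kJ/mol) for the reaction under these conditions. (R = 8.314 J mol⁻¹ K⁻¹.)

(NH₄HS is a pure solid — omitted from Q_c.)
Q_c = [NH₃]·[H₂S] = (2.19×10⁻⁴)·(1.11) = 2.43×10⁻⁴
ΔG = RT ln(Q_c/K_c) = (8.314 J mol⁻¹ K⁻¹)(325 K) × ln(2.43×10⁻⁴/0.00309)
   = (2.702 kJ/mol)(-2.543) = -6.87 kJ/mol
ΔG < 0, so the forward reaction is spontaneous (proceeds forward).

ΔG = -6.87 kJ/mol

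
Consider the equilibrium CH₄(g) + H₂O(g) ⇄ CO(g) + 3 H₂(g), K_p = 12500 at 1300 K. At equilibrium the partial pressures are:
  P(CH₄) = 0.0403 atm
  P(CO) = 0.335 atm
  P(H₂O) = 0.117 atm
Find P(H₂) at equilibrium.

At equilibrium, K_p = P(CO)·P(H₂)³ / (P(CH₄)·P(H₂O)) = 12500.
(0.335)·(P(H₂))³ / ((0.0403)·(0.117)) = 12500
P(H₂)³ = 176 ⇒ P(H₂) = 5.60 atm

P(H₂) = 5.60 atm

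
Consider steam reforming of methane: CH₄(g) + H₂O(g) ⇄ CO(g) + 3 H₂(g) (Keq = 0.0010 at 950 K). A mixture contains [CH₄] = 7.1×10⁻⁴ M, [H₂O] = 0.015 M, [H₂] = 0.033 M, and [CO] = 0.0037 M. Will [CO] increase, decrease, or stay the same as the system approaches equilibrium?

decrease

Q = [CO]·[H₂]³ / ([CH₄]·[H₂O]) = (0.0037)·(0.033)³ / ((7.1×10⁻⁴)·(0.015)) = 0.012
Q = 0.012 > Keq = 0.0010: net reverse reaction.
CO is a product, so it decreases.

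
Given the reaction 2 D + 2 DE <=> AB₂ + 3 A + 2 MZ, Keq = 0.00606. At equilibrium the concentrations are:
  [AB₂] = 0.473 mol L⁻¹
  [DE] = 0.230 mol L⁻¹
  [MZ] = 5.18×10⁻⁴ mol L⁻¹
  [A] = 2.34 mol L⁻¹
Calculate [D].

At equilibrium, Keq = [AB₂]·[A]³·[MZ]² / ([D]²·[DE]²) = 0.00606.
(0.473)·(2.34)³·(5.18×10⁻⁴)² / (([D])²·(0.230)²) = 0.00606
[D]² = 0.00507 ⇒ [D] = 0.0712 mol L⁻¹

[D] = 0.0712 mol L⁻¹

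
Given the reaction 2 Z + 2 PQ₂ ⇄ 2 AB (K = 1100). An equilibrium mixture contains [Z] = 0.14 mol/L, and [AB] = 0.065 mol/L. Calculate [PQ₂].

At equilibrium, K = [AB]² / ([Z]²·[PQ₂]²) = 1100.
(0.065)² / ((0.14)²·([PQ₂])²) = 1100
[PQ₂]² = 1.96×10⁻⁴ ⇒ [PQ₂] = 0.014 mol/L

[PQ₂] = 0.014 mol/L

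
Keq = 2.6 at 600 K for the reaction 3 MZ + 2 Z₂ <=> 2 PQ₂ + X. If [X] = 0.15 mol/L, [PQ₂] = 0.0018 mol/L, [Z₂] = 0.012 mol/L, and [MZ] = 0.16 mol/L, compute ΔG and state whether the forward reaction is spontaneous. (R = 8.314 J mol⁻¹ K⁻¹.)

Q = [PQ₂]²·[X] / ([MZ]³·[Z₂]²) = (0.0018)²·(0.15) / ((0.16)³·(0.012)²) = 0.824
ΔG = RT ln(Q/Keq) = (8.314 J mol⁻¹ K⁻¹)(600 K) × ln(0.824/2.6)
   = (4.988 kJ/mol)(-1.149) = -5.73 kJ/mol
ΔG < 0, so the forward reaction is spontaneous (proceeds forward).

ΔG = -5.73 kJ/mol; the forward reaction is spontaneous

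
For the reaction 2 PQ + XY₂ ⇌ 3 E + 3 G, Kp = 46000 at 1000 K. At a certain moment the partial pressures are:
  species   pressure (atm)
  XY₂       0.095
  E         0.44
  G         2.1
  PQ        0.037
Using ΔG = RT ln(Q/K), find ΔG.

Qp = P(E)³·P(G)³ / (P(PQ)²·P(XY₂)) = (0.44)³·(2.1)³ / ((0.037)²·(0.095)) = 6070
ΔG = RT ln(Qp/Kp) = (8.314 J mol⁻¹ K⁻¹)(1000 K) × ln(6070/46000)
   = (8.314 kJ/mol)(-2.025) = -16.8 kJ/mol
ΔG < 0, so the forward reaction is spontaneous (proceeds forward).

ΔG = -16.8 kJ/mol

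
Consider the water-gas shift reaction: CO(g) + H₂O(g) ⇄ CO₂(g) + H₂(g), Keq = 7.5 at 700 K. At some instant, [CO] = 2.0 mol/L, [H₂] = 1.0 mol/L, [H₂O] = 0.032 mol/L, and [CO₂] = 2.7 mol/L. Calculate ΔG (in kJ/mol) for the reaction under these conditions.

ΔG = 10.1 kJ/mol

Q = [CO₂]·[H₂] / ([CO]·[H₂O]) = (2.7)·(1.0) / ((2.0)·(0.032)) = 42.2
ΔG = RT ln(Q/Keq) = (8.314 J mol⁻¹ K⁻¹)(700 K) × ln(42.2/7.5)
   = (5.820 kJ/mol)(1.728) = 10.1 kJ/mol
ΔG > 0, so the forward reaction is non-spontaneous (proceeds in reverse).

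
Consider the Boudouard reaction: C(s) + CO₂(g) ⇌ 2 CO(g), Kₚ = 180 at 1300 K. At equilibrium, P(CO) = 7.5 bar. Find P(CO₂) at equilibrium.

P(CO₂) = 0.31 bar

(C is a pure solid — omitted from Kₚ.)
At equilibrium, Kₚ = P(CO)² / P(CO₂) = 180.
(7.5)² / (P(CO₂)) = 180
P(CO₂) = 0.312 = 0.31 bar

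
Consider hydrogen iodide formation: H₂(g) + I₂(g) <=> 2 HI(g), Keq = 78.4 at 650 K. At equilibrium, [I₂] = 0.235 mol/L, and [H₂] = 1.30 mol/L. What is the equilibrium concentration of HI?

At equilibrium, Keq = [HI]² / ([H₂]·[I₂]) = 78.4.
([HI])² / ((1.30)·(0.235)) = 78.4
[HI]² = 24.0 ⇒ [HI] = 4.89 mol/L

[HI] = 4.89 mol/L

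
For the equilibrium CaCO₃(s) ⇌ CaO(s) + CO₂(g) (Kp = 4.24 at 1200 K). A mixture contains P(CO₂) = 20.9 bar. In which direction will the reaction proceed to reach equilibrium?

to the left

(CaCO₃, CaO are pure solids — omitted from Qp.)
Qp = P(CO₂) = 20.9
Qp = 20.9 > Kp = 4.24, so the reverse reaction proceeds.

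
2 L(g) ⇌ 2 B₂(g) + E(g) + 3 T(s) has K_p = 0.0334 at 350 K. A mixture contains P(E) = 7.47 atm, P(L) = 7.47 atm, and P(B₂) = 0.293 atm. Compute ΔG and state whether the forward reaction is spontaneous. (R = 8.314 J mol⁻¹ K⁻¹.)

(T is a pure solid — omitted from Q_p.)
Q_p = P(B₂)²·P(E) / P(L)² = (0.293)²·(7.47) / (7.47)² = 0.0115
ΔG = RT ln(Q_p/K_p) = (8.314 J mol⁻¹ K⁻¹)(350 K) × ln(0.0115/0.0334)
   = (2.910 kJ/mol)(-1.066) = -3.10 kJ/mol
ΔG < 0, so the forward reaction is spontaneous (proceeds forward).

ΔG = -3.10 kJ/mol; the forward reaction is spontaneous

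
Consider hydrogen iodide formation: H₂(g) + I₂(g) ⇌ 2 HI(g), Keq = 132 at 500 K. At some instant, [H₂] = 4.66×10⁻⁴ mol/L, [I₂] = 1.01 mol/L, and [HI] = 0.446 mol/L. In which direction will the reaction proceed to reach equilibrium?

Q = [HI]² / ([H₂]·[I₂]) = (0.446)² / ((4.66×10⁻⁴)·(1.01)) = 423
Q = 423 > Keq = 132, so the reverse reaction proceeds.

toward reactants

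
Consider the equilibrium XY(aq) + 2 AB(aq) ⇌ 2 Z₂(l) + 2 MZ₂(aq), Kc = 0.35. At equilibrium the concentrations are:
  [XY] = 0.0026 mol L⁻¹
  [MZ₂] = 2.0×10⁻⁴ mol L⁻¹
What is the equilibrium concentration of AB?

(Z₂ is a pure liquid — omitted from Kc.)
At equilibrium, Kc = [MZ₂]² / ([XY]·[AB]²) = 0.35.
(2.0×10⁻⁴)² / ((0.0026)·([AB])²) = 0.35
[AB]² = 4.40×10⁻⁵ ⇒ [AB] = 0.0066 mol L⁻¹

[AB] = 0.0066 mol L⁻¹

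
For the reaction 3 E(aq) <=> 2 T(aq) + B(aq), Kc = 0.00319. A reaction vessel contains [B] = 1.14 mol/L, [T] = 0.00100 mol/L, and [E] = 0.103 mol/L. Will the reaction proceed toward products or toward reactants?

forward (toward products)

Qc = [T]²·[B] / [E]³ = (0.00100)²·(1.14) / (0.103)³ = 0.00104
Qc = 0.00104 < Kc = 0.00319, so the forward reaction proceeds.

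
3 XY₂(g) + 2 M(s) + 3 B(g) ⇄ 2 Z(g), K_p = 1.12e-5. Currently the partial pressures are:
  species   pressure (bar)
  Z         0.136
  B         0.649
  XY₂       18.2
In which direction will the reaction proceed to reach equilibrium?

(M is a pure solid — omitted from Q_p.)
Q_p = P(Z)² / (P(XY₂)³·P(B)³) = (0.136)² / ((18.2)³·(0.649)³) = 1.12e-5
Q_p = 1.12e-5 = K_p, so the system is already at equilibrium.

neither direction; the system is at equilibrium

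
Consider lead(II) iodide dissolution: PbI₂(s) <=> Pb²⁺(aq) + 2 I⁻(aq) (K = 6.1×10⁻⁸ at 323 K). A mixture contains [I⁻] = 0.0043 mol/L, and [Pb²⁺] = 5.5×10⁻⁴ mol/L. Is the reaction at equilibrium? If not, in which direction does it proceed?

(PbI₂ is a pure solid — omitted from Q.)
Q = [Pb²⁺]·[I⁻]² = (5.5×10⁻⁴)·(0.0043)² = 1.0×10⁻⁸
Q = 1.0×10⁻⁸ < K = 6.1×10⁻⁸, so the forward reaction proceeds.

forward (toward products)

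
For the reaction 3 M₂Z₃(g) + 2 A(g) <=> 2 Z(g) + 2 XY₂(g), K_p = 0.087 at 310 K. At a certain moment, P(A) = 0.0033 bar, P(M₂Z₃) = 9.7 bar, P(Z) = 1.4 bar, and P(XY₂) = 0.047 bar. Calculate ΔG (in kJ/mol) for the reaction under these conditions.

Q_p = P(Z)²·P(XY₂)² / (P(M₂Z₃)³·P(A)²) = (1.4)²·(0.047)² / ((9.7)³·(0.0033)²) = 0.436
ΔG = RT ln(Q_p/K_p) = (8.314 J mol⁻¹ K⁻¹)(310 K) × ln(0.436/0.087)
   = (2.577 kJ/mol)(1.612) = 4.15 kJ/mol
ΔG > 0, so the forward reaction is non-spontaneous (proceeds in reverse).

ΔG = 4.15 kJ/mol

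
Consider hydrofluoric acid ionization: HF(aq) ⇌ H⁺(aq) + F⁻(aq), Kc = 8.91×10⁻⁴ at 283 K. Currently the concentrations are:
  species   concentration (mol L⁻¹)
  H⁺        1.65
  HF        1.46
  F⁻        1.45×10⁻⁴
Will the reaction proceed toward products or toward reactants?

to the right

Qc = [H⁺]·[F⁻] / [HF] = (1.65)·(1.45×10⁻⁴) / (1.46) = 1.64×10⁻⁴
Qc = 1.64×10⁻⁴ < Kc = 8.91×10⁻⁴, so the forward reaction proceeds.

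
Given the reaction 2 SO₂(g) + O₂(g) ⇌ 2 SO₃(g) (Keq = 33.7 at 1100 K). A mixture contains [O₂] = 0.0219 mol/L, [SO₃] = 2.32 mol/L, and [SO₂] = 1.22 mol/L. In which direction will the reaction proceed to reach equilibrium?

in the reverse direction

Q = [SO₃]² / ([SO₂]²·[O₂]) = (2.32)² / ((1.22)²·(0.0219)) = 165
Q = 165 > Keq = 33.7, so the reverse reaction proceeds.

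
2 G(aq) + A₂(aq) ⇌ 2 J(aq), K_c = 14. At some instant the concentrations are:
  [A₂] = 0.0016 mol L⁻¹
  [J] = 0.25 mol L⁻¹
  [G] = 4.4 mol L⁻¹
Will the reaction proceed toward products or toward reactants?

Q_c = [J]² / ([G]²·[A₂]) = (0.25)² / ((4.4)²·(0.0016)) = 2.0
Q_c = 2.0 < K_c = 14, so the forward reaction proceeds.

forward (toward products)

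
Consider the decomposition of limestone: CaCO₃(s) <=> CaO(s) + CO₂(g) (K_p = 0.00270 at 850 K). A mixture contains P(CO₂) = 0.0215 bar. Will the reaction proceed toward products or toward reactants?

(CaCO₃, CaO are pure solids — omitted from Q_p.)
Q_p = P(CO₂) = 0.0215
Q_p = 0.0215 > K_p = 0.00270, so the reverse reaction proceeds.

in the reverse direction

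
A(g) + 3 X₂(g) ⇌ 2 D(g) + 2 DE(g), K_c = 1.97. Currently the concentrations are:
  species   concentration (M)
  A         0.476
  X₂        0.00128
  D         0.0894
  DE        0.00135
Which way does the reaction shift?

Q_c = [D]²·[DE]² / ([A]·[X₂]³) = (0.0894)²·(0.00135)² / ((0.476)·(0.00128)³) = 14.6
Q_c = 14.6 > K_c = 1.97, so the reverse reaction proceeds.

reverse (toward reactants)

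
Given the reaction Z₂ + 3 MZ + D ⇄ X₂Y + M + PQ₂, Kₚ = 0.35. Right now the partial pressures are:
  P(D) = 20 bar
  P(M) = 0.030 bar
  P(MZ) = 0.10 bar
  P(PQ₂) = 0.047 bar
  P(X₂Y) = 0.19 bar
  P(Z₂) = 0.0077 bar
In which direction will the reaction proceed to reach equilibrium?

in the reverse direction

Qₚ = P(X₂Y)·P(M)·P(PQ₂) / (P(Z₂)·P(MZ)³·P(D)) = (0.19)·(0.030)·(0.047) / ((0.0077)·(0.10)³·(20)) = 1.7
Qₚ = 1.7 > Kₚ = 0.35, so the reverse reaction proceeds.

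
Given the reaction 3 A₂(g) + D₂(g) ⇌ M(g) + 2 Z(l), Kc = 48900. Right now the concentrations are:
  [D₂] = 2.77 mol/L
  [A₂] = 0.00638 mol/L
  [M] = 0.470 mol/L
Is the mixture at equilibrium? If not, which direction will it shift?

no; Q > K, reaction proceeds in reverse

(Z is a pure liquid — omitted from Qc.)
Qc = [M] / ([A₂]³·[D₂]) = (0.470) / ((0.00638)³·(2.77)) = 6.53×10⁵
Qc = 6.53×10⁵ > Kc = 48900: net reverse reaction.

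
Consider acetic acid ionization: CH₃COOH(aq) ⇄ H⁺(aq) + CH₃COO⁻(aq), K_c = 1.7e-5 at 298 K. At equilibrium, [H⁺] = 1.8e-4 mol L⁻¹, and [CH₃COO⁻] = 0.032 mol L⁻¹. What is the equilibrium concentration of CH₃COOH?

At equilibrium, K_c = [H⁺]·[CH₃COO⁻] / [CH₃COOH] = 1.7e-5.
(1.8e-4)·(0.032) / ([CH₃COOH]) = 1.7e-5
[CH₃COOH] = 0.339 = 0.34 mol L⁻¹

[CH₃COOH] = 0.34 mol L⁻¹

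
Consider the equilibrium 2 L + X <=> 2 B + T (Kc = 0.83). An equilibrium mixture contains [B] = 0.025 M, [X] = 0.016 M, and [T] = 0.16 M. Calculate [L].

At equilibrium, Kc = [B]²·[T] / ([L]²·[X]) = 0.83.
(0.025)²·(0.16) / (([L])²·(0.016)) = 0.83
[L]² = 0.00753 ⇒ [L] = 0.087 M

[L] = 0.087 M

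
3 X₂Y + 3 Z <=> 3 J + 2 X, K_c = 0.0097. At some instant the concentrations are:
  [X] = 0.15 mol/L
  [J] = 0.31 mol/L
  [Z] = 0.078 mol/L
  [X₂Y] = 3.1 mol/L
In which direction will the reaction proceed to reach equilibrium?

in the reverse direction

Q_c = [J]³·[X]² / ([X₂Y]³·[Z]³) = (0.31)³·(0.15)² / ((3.1)³·(0.078)³) = 0.047
Q_c = 0.047 > K_c = 0.0097, so the reverse reaction proceeds.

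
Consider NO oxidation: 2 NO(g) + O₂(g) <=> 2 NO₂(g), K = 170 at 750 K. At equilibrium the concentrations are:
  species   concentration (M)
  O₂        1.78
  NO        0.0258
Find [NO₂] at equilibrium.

At equilibrium, K = [NO₂]² / ([NO]²·[O₂]) = 170.
([NO₂])² / ((0.0258)²·(1.78)) = 170
[NO₂]² = 0.201 ⇒ [NO₂] = 0.449 M

[NO₂] = 0.449 M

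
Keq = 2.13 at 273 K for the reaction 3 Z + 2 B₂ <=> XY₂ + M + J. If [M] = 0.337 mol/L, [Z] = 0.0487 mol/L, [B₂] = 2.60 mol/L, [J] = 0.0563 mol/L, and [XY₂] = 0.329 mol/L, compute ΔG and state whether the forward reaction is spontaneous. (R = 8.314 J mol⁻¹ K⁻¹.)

ΔG = 3.00 kJ/mol; the forward reaction is non-spontaneous

Q = [XY₂]·[M]·[J] / ([Z]³·[B₂]²) = (0.329)·(0.337)·(0.0563) / ((0.0487)³·(2.60)²) = 7.99
ΔG = RT ln(Q/Keq) = (8.314 J mol⁻¹ K⁻¹)(273 K) × ln(7.99/2.13)
   = (2.270 kJ/mol)(1.322) = 3.00 kJ/mol
ΔG > 0, so the forward reaction is non-spontaneous (proceeds in reverse).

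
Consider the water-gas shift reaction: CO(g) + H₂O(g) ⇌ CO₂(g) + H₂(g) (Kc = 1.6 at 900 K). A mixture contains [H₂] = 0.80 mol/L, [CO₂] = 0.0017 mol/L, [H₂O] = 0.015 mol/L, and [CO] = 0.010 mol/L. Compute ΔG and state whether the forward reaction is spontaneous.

Qc = [CO₂]·[H₂] / ([CO]·[H₂O]) = (0.0017)·(0.80) / ((0.010)·(0.015)) = 9.07
ΔG = RT ln(Qc/Kc) = (8.314 J mol⁻¹ K⁻¹)(900 K) × ln(9.07/1.6)
   = (7.483 kJ/mol)(1.735) = 13.0 kJ/mol
ΔG > 0, so the forward reaction is non-spontaneous (proceeds in reverse).

ΔG = 13.0 kJ/mol; the forward reaction is non-spontaneous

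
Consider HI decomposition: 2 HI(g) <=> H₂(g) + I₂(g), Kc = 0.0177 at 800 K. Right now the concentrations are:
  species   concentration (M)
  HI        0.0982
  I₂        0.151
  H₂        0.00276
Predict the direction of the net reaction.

Qc = [H₂]·[I₂] / [HI]² = (0.00276)·(0.151) / (0.0982)² = 0.0432
Qc = 0.0432 > Kc = 0.0177, so the reverse reaction proceeds.

reverse (toward reactants)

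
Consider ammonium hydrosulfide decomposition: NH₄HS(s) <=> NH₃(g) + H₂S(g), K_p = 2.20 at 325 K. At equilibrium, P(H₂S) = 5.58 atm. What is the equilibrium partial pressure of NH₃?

P(NH₃) = 0.394 atm

(NH₄HS is a pure solid — omitted from K_p.)
At equilibrium, K_p = P(NH₃)·P(H₂S) = 2.20.
(P(NH₃))·(5.58) = 2.20
P(NH₃) = 0.394 atm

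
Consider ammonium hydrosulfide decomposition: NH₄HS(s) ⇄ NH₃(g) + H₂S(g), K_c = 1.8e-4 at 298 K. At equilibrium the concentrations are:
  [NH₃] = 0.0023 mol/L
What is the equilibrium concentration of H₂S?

[H₂S] = 0.078 mol/L

(NH₄HS is a pure solid — omitted from K_c.)
At equilibrium, K_c = [NH₃]·[H₂S] = 1.8e-4.
(0.0023)·([H₂S]) = 1.8e-4
[H₂S] = 0.0783 = 0.078 mol/L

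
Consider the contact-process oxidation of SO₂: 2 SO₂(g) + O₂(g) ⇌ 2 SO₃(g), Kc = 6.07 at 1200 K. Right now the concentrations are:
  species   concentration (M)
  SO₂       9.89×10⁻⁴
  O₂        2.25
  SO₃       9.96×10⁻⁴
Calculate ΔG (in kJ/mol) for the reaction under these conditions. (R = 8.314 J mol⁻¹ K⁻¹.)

ΔG = -25.9 kJ/mol

Qc = [SO₃]² / ([SO₂]²·[O₂]) = (9.96×10⁻⁴)² / ((9.89×10⁻⁴)²·(2.25)) = 0.451
ΔG = RT ln(Qc/Kc) = (8.314 J mol⁻¹ K⁻¹)(1200 K) × ln(0.451/6.07)
   = (9.977 kJ/mol)(-2.600) = -25.9 kJ/mol
ΔG < 0, so the forward reaction is spontaneous (proceeds forward).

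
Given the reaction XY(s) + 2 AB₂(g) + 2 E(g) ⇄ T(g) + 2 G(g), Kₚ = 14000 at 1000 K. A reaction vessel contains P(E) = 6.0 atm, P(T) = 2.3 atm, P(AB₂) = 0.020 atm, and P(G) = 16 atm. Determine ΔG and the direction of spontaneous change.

ΔG = 8.91 kJ/mol; the forward reaction is non-spontaneous

(XY is a pure solid — omitted from Qₚ.)
Qₚ = P(T)·P(G)² / (P(AB₂)²·P(E)²) = (2.3)·(16)² / ((0.020)²·(6.0)²) = 40900
ΔG = RT ln(Qₚ/Kₚ) = (8.314 J mol⁻¹ K⁻¹)(1000 K) × ln(40900/14000)
   = (8.314 kJ/mol)(1.072) = 8.91 kJ/mol
ΔG > 0, so the forward reaction is non-spontaneous (proceeds in reverse).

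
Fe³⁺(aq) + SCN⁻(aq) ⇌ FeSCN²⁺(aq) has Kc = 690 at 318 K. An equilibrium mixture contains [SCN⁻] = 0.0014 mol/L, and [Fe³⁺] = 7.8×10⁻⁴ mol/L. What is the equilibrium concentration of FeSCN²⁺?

At equilibrium, Kc = [FeSCN²⁺] / ([Fe³⁺]·[SCN⁻]) = 690.
([FeSCN²⁺]) / ((7.8×10⁻⁴)·(0.0014)) = 690
[FeSCN²⁺] = 7.53×10⁻⁴ = 7.5×10⁻⁴ mol/L

[FeSCN²⁺] = 7.5×10⁻⁴ mol/L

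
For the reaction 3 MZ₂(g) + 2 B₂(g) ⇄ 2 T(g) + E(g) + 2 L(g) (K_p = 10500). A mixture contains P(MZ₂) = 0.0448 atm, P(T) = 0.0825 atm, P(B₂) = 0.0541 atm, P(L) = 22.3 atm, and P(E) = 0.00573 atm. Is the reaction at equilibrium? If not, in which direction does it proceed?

to the left

Q_p = P(T)²·P(E)·P(L)² / (P(MZ₂)³·P(B₂)²) = (0.0825)²·(0.00573)·(22.3)² / ((0.0448)³·(0.0541)²) = 73700
Q_p = 73700 > K_p = 10500, so the reverse reaction proceeds.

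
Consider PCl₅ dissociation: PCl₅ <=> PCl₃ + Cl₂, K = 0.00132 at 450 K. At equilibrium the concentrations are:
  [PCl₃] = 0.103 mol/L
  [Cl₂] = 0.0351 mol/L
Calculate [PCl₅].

At equilibrium, K = [PCl₃]·[Cl₂] / [PCl₅] = 0.00132.
(0.103)·(0.0351) / ([PCl₅]) = 0.00132
[PCl₅] = 2.74 mol/L

[PCl₅] = 2.74 mol/L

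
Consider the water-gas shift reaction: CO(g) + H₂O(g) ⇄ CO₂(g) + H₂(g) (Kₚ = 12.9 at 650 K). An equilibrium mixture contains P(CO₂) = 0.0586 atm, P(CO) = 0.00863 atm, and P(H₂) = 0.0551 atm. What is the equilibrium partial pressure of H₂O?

At equilibrium, Kₚ = P(CO₂)·P(H₂) / (P(CO)·P(H₂O)) = 12.9.
(0.0586)·(0.0551) / ((0.00863)·(P(H₂O))) = 12.9
P(H₂O) = 0.0290 atm

P(H₂O) = 0.0290 atm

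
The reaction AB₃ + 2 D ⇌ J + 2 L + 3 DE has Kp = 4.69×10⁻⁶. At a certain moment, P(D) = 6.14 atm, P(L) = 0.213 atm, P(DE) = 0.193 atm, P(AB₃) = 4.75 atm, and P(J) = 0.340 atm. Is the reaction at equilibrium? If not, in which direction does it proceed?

Qp = P(J)·P(L)²·P(DE)³ / (P(AB₃)·P(D)²) = (0.340)·(0.213)²·(0.193)³ / ((4.75)·(6.14)²) = 6.19×10⁻⁷
Qp = 6.19×10⁻⁷ < Kp = 4.69×10⁻⁶, so the forward reaction proceeds.

to the right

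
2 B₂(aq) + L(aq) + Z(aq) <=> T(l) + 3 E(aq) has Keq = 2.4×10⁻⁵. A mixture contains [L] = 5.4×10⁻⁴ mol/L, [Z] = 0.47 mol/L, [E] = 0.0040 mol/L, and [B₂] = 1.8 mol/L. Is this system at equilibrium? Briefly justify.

(T is a pure liquid — omitted from Q.)
Q = [E]³ / ([B₂]²·[L]·[Z]) = (0.0040)³ / ((1.8)²·(5.4×10⁻⁴)·(0.47)) = 7.8×10⁻⁵
Q = 7.8×10⁻⁵ > Keq = 2.4×10⁻⁵: net reverse reaction.

no; Q > K, reaction proceeds in reverse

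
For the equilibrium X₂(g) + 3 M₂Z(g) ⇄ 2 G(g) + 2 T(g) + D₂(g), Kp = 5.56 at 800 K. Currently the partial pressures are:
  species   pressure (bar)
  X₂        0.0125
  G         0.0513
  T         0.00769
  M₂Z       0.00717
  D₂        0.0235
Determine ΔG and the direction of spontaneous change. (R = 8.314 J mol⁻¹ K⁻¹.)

Qp = P(G)²·P(T)²·P(D₂) / (P(X₂)·P(M₂Z)³) = (0.0513)²·(0.00769)²·(0.0235) / ((0.0125)·(0.00717)³) = 0.794
ΔG = RT ln(Qp/Kp) = (8.314 J mol⁻¹ K⁻¹)(800 K) × ln(0.794/5.56)
   = (6.651 kJ/mol)(-1.946) = -12.9 kJ/mol
ΔG < 0, so the forward reaction is spontaneous (proceeds forward).

ΔG = -12.9 kJ/mol; the forward reaction is spontaneous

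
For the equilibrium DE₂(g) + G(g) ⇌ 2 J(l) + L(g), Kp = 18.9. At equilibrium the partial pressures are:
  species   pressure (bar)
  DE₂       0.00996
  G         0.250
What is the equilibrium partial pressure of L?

P(L) = 0.0471 bar

(J is a pure liquid — omitted from Kp.)
At equilibrium, Kp = P(L) / (P(DE₂)·P(G)) = 18.9.
(P(L)) / ((0.00996)·(0.250)) = 18.9
P(L) = 0.0471 bar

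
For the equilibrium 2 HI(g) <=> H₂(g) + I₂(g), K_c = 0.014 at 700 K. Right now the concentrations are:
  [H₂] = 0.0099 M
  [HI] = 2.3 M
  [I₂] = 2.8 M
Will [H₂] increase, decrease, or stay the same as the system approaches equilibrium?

increase

Q_c = [H₂]·[I₂] / [HI]² = (0.0099)·(2.8) / (2.3)² = 0.0052
Q_c = 0.0052 < K_c = 0.014: net forward reaction.
H₂ is a product, so it increases.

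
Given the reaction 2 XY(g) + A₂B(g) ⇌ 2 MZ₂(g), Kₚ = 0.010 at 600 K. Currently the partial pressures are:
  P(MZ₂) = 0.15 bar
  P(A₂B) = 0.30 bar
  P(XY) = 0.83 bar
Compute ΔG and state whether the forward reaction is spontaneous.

Qₚ = P(MZ₂)² / (P(XY)²·P(A₂B)) = (0.15)² / ((0.83)²·(0.30)) = 0.109
ΔG = RT ln(Qₚ/Kₚ) = (8.314 J mol⁻¹ K⁻¹)(600 K) × ln(0.109/0.010)
   = (4.988 kJ/mol)(2.389) = 11.9 kJ/mol
ΔG > 0, so the forward reaction is non-spontaneous (proceeds in reverse).

ΔG = 11.9 kJ/mol; the forward reaction is non-spontaneous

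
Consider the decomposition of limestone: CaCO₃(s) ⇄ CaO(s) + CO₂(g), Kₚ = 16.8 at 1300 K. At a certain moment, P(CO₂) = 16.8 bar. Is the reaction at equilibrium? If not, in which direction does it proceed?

(CaCO₃, CaO are pure solids — omitted from Qₚ.)
Qₚ = P(CO₂) = 16.8
Qₚ = 16.8 = Kₚ, so the system is already at equilibrium.

at equilibrium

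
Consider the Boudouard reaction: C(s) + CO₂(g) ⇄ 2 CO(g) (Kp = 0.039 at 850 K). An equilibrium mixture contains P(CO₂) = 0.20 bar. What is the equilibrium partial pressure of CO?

(C is a pure solid — omitted from Kp.)
At equilibrium, Kp = P(CO)² / P(CO₂) = 0.039.
(P(CO))² / (0.20) = 0.039
P(CO)² = 0.00780 ⇒ P(CO) = 0.088 bar

P(CO) = 0.088 bar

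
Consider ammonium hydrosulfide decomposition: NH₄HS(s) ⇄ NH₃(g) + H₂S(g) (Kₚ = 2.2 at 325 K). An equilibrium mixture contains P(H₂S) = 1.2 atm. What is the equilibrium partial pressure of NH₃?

P(NH₃) = 1.8 atm

(NH₄HS is a pure solid — omitted from Kₚ.)
At equilibrium, Kₚ = P(NH₃)·P(H₂S) = 2.2.
(P(NH₃))·(1.2) = 2.2
P(NH₃) = 1.83 = 1.8 atm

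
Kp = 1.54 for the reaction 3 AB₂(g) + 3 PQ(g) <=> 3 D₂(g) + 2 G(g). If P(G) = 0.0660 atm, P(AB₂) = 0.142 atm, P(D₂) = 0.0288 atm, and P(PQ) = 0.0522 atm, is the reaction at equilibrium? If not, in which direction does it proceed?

Qp = P(D₂)³·P(G)² / (P(AB₂)³·P(PQ)³) = (0.0288)³·(0.0660)² / ((0.142)³·(0.0522)³) = 0.255
Qp = 0.255 < Kp = 1.54, so the forward reaction proceeds.

to the right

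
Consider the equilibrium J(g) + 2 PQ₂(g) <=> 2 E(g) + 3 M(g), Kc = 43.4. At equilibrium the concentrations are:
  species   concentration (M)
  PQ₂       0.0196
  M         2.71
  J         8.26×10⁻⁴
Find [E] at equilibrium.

[E] = 8.32×10⁻⁴ M

At equilibrium, Kc = [E]²·[M]³ / ([J]·[PQ₂]²) = 43.4.
([E])²·(2.71)³ / ((8.26×10⁻⁴)·(0.0196)²) = 43.4
[E]² = 6.92×10⁻⁷ ⇒ [E] = 8.32×10⁻⁴ M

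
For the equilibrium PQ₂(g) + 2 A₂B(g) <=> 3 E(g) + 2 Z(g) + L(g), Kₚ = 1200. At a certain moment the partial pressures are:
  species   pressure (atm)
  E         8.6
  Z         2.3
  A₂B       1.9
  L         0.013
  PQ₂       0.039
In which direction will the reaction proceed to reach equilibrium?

toward products

Qₚ = P(E)³·P(Z)²·P(L) / (P(PQ₂)·P(A₂B)²) = (8.6)³·(2.3)²·(0.013) / ((0.039)·(1.9)²) = 310
Qₚ = 310 < Kₚ = 1200, so the forward reaction proceeds.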